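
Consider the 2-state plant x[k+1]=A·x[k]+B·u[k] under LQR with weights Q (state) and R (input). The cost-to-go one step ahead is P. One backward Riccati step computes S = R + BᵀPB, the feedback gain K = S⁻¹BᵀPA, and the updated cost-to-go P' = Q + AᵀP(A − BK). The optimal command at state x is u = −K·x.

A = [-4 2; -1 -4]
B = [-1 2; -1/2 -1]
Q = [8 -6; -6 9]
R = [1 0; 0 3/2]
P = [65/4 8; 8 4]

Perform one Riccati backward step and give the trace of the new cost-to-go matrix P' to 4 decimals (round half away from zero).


BᵀP = [-20.2500 -10.0000; 24.5000 12.0000]
S = R + BᵀPB = [1 0; 0 3/2] + [25.2500 -30.5000; -30.5000 37.0000] = [26.2500 -30.5000; -30.5000 38.5000]
BᵀPA = [91.0000 -0.5000; -110.0000 1.0000]
K = S⁻¹·BᵀPA = [1.8476 0.1400; -1.3935 0.1369]
A−BK = [0.6345 1.8663; -1.4697 -3.7932]
AᵀP(A−BK) = [6.5879 0.3173; 0.3173 0.9331]
P' = Q + AᵀP(A−BK) = [14.5879 -5.6827; -5.6827 9.9331]
tr(P') = 24.5210

24.5210


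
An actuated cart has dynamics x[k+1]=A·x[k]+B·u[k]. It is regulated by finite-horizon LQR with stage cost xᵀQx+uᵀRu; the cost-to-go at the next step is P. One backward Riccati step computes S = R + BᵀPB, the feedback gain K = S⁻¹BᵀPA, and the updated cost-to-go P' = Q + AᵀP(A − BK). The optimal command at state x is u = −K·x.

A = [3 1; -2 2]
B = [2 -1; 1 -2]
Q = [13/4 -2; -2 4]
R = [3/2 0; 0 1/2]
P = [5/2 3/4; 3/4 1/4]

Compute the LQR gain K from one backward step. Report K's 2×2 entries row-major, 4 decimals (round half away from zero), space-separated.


BᵀP = [5.7500 1.7500; -4.0000 -1.2500]
S = R + BᵀPB = [3/2 0; 0 1/2] + [13.2500 -9.2500; -9.2500 6.5000] = [14.7500 -9.2500; -9.2500 7.0000]
BᵀPA = [13.7500 9.2500; -9.5000 -6.5000]
K = S⁻¹·BᵀPA = [0.4735 0.2615; -0.7314 -0.5830]
A−BK = [1.3216 -0.1060; -3.9364 0.5724]
AᵀP(A−BK) = [1.0406 0.3657; 0.3657 0.2915]
P' = Q + AᵀP(A−BK) = [4.2906 -1.6343; -1.6343 4.2915]
tr(P') = 8.5822

0.4735 0.2615 -0.7314 -0.5830


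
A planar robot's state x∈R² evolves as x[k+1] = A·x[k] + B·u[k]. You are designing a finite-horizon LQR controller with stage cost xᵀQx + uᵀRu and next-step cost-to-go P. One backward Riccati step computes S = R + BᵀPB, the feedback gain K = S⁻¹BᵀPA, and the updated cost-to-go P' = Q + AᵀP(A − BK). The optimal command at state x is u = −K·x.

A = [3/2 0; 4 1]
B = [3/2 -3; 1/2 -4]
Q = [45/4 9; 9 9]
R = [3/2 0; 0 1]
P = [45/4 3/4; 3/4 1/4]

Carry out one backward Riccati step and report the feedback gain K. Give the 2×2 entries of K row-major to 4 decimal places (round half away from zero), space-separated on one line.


BᵀP = [17.2500 1.2500; -36.7500 -3.2500]
S = R + BᵀPB = [3/2 0; 0 1] + [26.5000 -56.7500; -56.7500 123.2500] = [28.0000 -56.7500; -56.7500 124.2500]
BᵀPA = [30.8750 1.2500; -68.1250 -3.2500]
K = S⁻¹·BᵀPA = [-0.1156 -0.1127; -0.6011 -0.0776]
A−BK = [-0.1299 -0.0638; 1.6534 0.7458]
AᵀP(A−BK) = [0.9325 0.3160; 0.3160 0.1386]
P' = Q + AᵀP(A−BK) = [12.1825 9.3160; 9.3160 9.1386]
tr(P') = 21.3210

-0.1156 -0.1127 -0.6011 -0.0776


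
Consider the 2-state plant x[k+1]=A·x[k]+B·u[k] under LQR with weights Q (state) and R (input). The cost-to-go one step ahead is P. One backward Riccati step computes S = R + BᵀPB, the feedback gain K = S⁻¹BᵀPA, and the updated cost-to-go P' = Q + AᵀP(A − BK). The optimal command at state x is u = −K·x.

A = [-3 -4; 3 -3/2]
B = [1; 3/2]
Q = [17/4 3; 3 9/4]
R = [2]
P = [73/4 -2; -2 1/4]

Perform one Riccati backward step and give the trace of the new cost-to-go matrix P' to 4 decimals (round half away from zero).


BᵀP = [15.2500 -1.6250]
S = R + BᵀPB = [2] + [12.8125] = [14.8125]
BᵀPA = [-50.6250 -58.5625]
K = S⁻¹·BᵀPA = [-3.4177 -3.9536]
A−BK = [0.4177 -0.0464; 8.1266 4.4304]
AᵀP(A−BK) = [29.4778 32.7247; 32.7247 37.0306]
P' = Q + AᵀP(A−BK) = [33.7278 35.7247; 35.7247 39.2806]
tr(P') = 73.0084

73.0084


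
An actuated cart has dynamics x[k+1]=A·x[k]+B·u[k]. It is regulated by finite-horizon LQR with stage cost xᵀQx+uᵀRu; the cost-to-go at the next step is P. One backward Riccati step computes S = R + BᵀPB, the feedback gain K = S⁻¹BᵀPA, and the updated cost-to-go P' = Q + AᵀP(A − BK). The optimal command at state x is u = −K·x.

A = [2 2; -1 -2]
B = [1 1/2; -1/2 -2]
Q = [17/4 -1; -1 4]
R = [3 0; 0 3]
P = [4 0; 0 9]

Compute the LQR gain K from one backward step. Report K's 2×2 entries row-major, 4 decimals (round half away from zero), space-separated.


BᵀP = [4.0000 -4.5000; 2.0000 -18.0000]
S = R + BᵀPB = [3 0; 0 3] + [6.2500 11.0000; 11.0000 37.0000] = [9.2500 11.0000; 11.0000 40.0000]
BᵀPA = [12.5000 17.0000; 22.0000 40.0000]
K = S⁻¹·BᵀPA = [1.0361 0.9639; 0.2651 0.7349]
A−BK = [0.8313 0.6687; 0.0482 -0.0482]
AᵀP(A−BK) = [6.2169 5.7831; 5.7831 6.2169]
P' = Q + AᵀP(A−BK) = [10.4669 4.7831; 4.7831 10.2169]
tr(P') = 20.6837

1.0361 0.9639 0.2651 0.7349


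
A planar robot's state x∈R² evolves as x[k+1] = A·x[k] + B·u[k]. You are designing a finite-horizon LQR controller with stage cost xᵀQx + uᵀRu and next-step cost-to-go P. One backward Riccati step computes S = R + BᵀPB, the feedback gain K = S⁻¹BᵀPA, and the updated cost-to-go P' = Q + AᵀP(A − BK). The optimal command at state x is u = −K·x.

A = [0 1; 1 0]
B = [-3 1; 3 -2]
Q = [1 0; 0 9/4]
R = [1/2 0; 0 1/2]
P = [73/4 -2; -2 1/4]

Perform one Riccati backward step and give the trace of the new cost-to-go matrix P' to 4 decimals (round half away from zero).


3.3423

BᵀP = [-60.7500 6.7500; 22.2500 -2.5000]
S = R + BᵀPB = [1/2 0; 0 1/2] + [202.5000 -74.2500; -74.2500 27.2500] = [203.0000 -74.2500; -74.2500 27.7500]
BᵀPA = [6.7500 -60.7500; -2.5000 22.2500]
K = S⁻¹·BᵀPA = [0.0140 -0.2808; -0.0525 0.0504]
A−BK = [0.0946 0.1071; 0.8528 0.9433]
AᵀP(A−BK) = [0.0239 0.0216; 0.0216 0.0684]
P' = Q + AᵀP(A−BK) = [1.0239 0.0216; 0.0216 2.3184]
tr(P') = 3.3423


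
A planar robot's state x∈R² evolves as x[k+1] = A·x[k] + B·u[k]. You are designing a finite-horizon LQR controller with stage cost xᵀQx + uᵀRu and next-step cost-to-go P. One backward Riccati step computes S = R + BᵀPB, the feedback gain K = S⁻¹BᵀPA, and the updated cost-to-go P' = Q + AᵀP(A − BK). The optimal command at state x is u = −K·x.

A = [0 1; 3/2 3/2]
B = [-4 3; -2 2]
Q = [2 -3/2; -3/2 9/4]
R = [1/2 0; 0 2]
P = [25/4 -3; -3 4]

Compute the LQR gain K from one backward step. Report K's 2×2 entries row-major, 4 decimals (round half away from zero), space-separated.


0.7119 0.2464 0.8728 0.6098

BᵀP = [-19.0000 4.0000; 12.7500 -1.0000]
S = R + BᵀPB = [1/2 0; 0 2] + [68.0000 -49.0000; -49.0000 36.2500] = [68.5000 -49.0000; -49.0000 38.2500]
BᵀPA = [6.0000 -13.0000; -1.5000 11.2500]
K = S⁻¹·BᵀPA = [0.7119 0.2464; 0.8728 0.6098]
A−BK = [0.2293 0.1563; 1.1783 0.7732]
AᵀP(A−BK) = [6.0376 3.9361; 3.9361 2.5933]
P' = Q + AᵀP(A−BK) = [8.0376 2.4361; 2.4361 4.8433]
tr(P') = 12.8809


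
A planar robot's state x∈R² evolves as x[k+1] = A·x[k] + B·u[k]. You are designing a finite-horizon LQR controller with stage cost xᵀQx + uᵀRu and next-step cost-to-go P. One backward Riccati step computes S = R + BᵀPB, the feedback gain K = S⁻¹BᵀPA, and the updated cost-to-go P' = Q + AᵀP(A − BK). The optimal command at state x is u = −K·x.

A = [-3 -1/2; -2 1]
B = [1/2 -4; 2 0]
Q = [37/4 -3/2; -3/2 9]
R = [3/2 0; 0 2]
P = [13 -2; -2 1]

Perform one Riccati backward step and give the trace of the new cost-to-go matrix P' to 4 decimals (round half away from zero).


BᵀP = [2.5000 1.0000; -52.0000 8.0000]
S = R + BᵀPB = [3/2 0; 0 2] + [3.2500 -10.0000; -10.0000 208.0000] = [4.7500 -10.0000; -10.0000 210.0000]
BᵀPA = [-9.5000 -0.2500; 140.0000 34.0000]
K = S⁻¹·BᵀPA = [-0.6630 0.3203; 0.6351 0.1772]
A−BK = [-0.1281 0.0485; -0.6741 0.3593]
AᵀP(A−BK) = [1.7883 -0.2591; -0.2591 0.3067]
P' = Q + AᵀP(A−BK) = [11.0383 -1.7591; -1.7591 9.3067]
tr(P') = 20.3450

20.3450


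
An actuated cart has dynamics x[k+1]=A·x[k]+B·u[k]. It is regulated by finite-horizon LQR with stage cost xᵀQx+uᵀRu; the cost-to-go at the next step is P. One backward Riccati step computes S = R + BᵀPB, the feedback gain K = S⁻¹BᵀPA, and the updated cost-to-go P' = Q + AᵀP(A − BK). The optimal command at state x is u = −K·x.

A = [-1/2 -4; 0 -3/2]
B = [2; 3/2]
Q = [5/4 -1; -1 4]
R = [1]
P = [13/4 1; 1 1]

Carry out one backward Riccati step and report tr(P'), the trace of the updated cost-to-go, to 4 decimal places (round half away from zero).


BᵀP = [8.0000 3.5000]
S = R + BᵀPB = [1] + [21.2500] = [22.2500]
BᵀPA = [-4.0000 -37.2500]
K = S⁻¹·BᵀPA = [-0.1798 -1.6742]
A−BK = [-0.1404 -0.6517; 0.2697 1.0112]
AᵀP(A−BK) = [0.0934 0.5534; 0.5534 3.8876]
P' = Q + AᵀP(A−BK) = [1.3434 -0.4466; -0.4466 7.8876]
tr(P') = 9.2310

9.2310


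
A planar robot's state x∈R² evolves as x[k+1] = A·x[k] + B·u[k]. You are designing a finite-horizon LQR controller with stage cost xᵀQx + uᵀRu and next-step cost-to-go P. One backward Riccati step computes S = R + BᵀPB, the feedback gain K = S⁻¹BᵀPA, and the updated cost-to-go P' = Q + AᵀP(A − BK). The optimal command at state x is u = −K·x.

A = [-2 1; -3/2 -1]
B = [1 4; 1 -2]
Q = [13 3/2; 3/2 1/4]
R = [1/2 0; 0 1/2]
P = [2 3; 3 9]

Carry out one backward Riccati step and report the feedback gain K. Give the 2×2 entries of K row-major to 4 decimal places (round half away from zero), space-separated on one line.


-1.6163 -0.3253 -0.0715 0.3268

BᵀP = [5.0000 12.0000; 2.0000 -6.0000]
S = R + BᵀPB = [1/2 0; 0 1/2] + [17.0000 -4.0000; -4.0000 20.0000] = [17.5000 -4.0000; -4.0000 20.5000]
BᵀPA = [-28.0000 -7.0000; 5.0000 8.0000]
K = S⁻¹·BᵀPA = [-1.6163 -0.3253; -0.0715 0.3268]
A−BK = [-0.0977 0.0182; -0.0266 -0.0212]
AᵀP(A−BK) = [1.3499 0.2575; 0.2575 0.1087]
P' = Q + AᵀP(A−BK) = [14.3499 1.7575; 1.7575 0.3587]
tr(P') = 14.7086


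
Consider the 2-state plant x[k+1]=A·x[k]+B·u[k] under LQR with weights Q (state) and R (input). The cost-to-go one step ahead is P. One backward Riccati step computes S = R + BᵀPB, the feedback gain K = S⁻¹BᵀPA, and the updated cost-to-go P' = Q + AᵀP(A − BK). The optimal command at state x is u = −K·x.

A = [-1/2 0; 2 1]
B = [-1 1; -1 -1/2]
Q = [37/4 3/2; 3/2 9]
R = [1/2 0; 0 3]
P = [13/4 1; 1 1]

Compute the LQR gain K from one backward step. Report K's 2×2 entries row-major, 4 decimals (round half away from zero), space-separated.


BᵀP = [-4.2500 -2.0000; 2.7500 0.5000]
S = R + BᵀPB = [1/2 0; 0 3] + [6.2500 -3.2500; -3.2500 2.5000] = [6.7500 -3.2500; -3.2500 5.5000]
BᵀPA = [-1.8750 -2.0000; -0.3750 0.5000]
K = S⁻¹·BᵀPA = [-0.4341 -0.3529; -0.3247 -0.1176]
A−BK = [-0.6094 -0.2353; 1.4035 0.5882]
AᵀP(A−BK) = [1.8768 0.7941; 0.7941 0.3529]
P' = Q + AᵀP(A−BK) = [11.1268 2.2941; 2.2941 9.3529]
tr(P') = 20.4797

-0.4341 -0.3529 -0.3247 -0.1176


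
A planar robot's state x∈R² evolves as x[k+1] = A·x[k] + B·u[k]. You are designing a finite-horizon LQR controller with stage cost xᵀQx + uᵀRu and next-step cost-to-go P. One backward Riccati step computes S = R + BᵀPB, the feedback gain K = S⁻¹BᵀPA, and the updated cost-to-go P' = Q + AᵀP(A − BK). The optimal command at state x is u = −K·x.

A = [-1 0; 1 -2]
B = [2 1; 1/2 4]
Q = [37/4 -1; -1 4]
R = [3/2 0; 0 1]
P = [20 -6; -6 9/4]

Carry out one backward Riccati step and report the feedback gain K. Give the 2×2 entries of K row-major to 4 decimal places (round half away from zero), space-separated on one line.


BᵀP = [37.0000 -10.8750; -4.0000 3.0000]
S = R + BᵀPB = [3/2 0; 0 1] + [68.5625 -6.5000; -6.5000 8.0000] = [70.0625 -6.5000; -6.5000 9.0000]
BᵀPA = [-47.8750 21.7500; 7.0000 -6.0000]
K = S⁻¹·BᵀPA = [-0.6551 0.2664; 0.3047 -0.4742]
A−BK = [0.0054 -0.0586; 0.1088 -0.2363]
AᵀP(A−BK) = [0.7566 -0.4245; -0.4245 0.3595]
P' = Q + AᵀP(A−BK) = [10.0066 -1.4245; -1.4245 4.3595]
tr(P') = 14.3661

-0.6551 0.2664 0.3047 -0.4742


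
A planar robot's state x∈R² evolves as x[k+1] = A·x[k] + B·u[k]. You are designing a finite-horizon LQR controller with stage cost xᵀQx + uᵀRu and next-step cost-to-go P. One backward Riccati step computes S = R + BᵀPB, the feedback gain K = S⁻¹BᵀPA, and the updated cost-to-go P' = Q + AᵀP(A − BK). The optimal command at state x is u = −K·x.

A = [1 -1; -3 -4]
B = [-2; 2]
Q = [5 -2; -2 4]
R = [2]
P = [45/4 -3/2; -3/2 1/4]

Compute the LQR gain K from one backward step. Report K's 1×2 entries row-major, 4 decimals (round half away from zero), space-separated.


BᵀP = [-25.5000 3.5000]
S = R + BᵀPB = [2] + [58.0000] = [60.0000]
BᵀPA = [-36.0000 11.5000]
K = S⁻¹·BᵀPA = [-0.6000 0.1917]
A−BK = [-0.2000 -0.6167; -1.8000 -4.3833]
AᵀP(A−BK) = [0.9000 0.1500; 0.1500 1.0458]
P' = Q + AᵀP(A−BK) = [5.9000 -1.8500; -1.8500 5.0458]
tr(P') = 10.9458

-0.6000 0.1917


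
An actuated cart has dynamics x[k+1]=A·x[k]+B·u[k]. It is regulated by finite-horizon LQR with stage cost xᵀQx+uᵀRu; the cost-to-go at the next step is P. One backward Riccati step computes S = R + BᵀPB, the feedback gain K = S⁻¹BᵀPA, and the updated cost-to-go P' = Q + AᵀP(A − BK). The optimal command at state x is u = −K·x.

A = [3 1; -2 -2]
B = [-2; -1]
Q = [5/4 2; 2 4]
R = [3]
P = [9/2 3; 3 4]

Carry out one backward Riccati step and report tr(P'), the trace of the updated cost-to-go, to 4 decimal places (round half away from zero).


BᵀP = [-12.0000 -10.0000]
S = R + BᵀPB = [3] + [34.0000] = [37.0000]
BᵀPA = [-16.0000 8.0000]
K = S⁻¹·BᵀPA = [-0.4324 0.2162]
A−BK = [2.1351 1.4324; -2.4324 -1.7838]
AᵀP(A−BK) = [13.5811 8.9595; 8.9595 6.7703]
P' = Q + AᵀP(A−BK) = [14.8311 10.9595; 10.9595 10.7703]
tr(P') = 25.6014

25.6014


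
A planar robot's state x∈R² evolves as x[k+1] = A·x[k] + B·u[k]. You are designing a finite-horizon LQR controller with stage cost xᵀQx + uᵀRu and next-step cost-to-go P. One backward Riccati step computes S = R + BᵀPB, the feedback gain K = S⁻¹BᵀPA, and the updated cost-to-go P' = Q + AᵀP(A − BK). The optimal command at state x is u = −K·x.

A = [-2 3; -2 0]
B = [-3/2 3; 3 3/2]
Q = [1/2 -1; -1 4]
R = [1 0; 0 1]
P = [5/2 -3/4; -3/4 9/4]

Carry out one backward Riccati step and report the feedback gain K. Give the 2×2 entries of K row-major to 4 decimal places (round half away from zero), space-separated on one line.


BᵀP = [-6.0000 7.8750; 6.3750 1.1250]
S = R + BᵀPB = [1 0; 0 1] + [32.6250 -6.1875; -6.1875 20.8125] = [33.6250 -6.1875; -6.1875 21.8125]
BᵀPA = [-3.7500 -18.0000; -15.0000 19.1250]
K = S⁻¹·BᵀPA = [-0.2512 -0.3946; -0.7589 0.7649]
A−BK = [-0.1000 0.1136; -0.1081 0.0364]
AᵀP(A−BK) = [0.6741 -0.5067; -0.5067 0.7697]
P' = Q + AᵀP(A−BK) = [1.1741 -1.5067; -1.5067 4.7697]
tr(P') = 5.9438

-0.2512 -0.3946 -0.7589 0.7649


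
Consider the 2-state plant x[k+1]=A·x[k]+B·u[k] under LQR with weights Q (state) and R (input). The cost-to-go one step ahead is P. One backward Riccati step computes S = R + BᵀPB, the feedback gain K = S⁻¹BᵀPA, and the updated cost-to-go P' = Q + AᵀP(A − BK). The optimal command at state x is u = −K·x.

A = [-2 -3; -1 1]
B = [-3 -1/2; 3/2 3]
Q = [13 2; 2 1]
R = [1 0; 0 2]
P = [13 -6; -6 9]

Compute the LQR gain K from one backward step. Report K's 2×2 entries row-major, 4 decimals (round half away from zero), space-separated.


0.7455 1.0052 -0.6651 -0.1498

BᵀP = [-48.0000 31.5000; -24.5000 30.0000]
S = R + BᵀPB = [1 0; 0 2] + [191.2500 118.5000; 118.5000 102.2500] = [192.2500 118.5000; 118.5000 104.2500]
BᵀPA = [64.5000 175.5000; 19.0000 103.5000]
K = S⁻¹·BᵀPA = [0.7455 1.0052; -0.6651 -0.1498]
A−BK = [-0.0962 -0.0593; -0.1229 -0.0584]
AᵀP(A−BK) = [1.5548 1.0099; 1.0099 1.0902]
P' = Q + AᵀP(A−BK) = [14.5548 3.0099; 3.0099 2.0902]
tr(P') = 16.6449


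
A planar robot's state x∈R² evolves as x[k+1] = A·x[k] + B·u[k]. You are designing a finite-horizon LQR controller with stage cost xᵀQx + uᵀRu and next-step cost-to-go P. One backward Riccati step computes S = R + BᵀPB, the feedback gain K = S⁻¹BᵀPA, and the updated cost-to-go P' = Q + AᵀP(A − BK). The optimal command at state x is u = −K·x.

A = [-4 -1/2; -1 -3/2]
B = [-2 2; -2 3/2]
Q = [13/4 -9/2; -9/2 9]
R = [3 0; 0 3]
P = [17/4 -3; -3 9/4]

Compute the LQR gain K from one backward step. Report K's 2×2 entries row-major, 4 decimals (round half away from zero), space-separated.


BᵀP = [-2.5000 1.5000; 4.0000 -2.6250]
S = R + BᵀPB = [3 0; 0 3] + [2.0000 -2.7500; -2.7500 4.0625] = [5.0000 -2.7500; -2.7500 7.0625]
BᵀPA = [8.5000 -1.0000; -13.3750 1.9375]
K = S⁻¹·BᵀPA = [0.8378 -0.0625; -1.5676 0.2500]
A−BK = [0.8108 -1.1250; 3.0270 -2.0000]
AᵀP(A−BK) = [18.1622 -3.7500; -3.7500 1.0781]
P' = Q + AᵀP(A−BK) = [21.4122 -8.2500; -8.2500 10.0781]
tr(P') = 31.4903

0.8378 -0.0625 -1.5676 0.2500


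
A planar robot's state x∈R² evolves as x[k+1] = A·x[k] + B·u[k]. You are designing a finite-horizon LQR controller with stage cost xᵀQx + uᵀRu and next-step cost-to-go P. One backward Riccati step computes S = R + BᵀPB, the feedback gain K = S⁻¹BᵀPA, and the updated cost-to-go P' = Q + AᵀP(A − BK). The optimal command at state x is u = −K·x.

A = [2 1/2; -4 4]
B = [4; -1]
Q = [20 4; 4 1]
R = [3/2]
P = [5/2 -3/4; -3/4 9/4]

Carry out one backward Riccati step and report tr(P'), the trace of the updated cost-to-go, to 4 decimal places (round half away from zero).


71.4111

BᵀP = [10.7500 -5.2500]
S = R + BᵀPB = [3/2] + [48.2500] = [49.7500]
BᵀPA = [42.5000 -15.6250]
K = S⁻¹·BᵀPA = [0.8543 -0.3141]
A−BK = [-1.4171 1.7563; -3.1457 3.6859]
AᵀP(A−BK) = [21.6935 -24.6520; -24.6520 28.7177]
P' = Q + AᵀP(A−BK) = [41.6935 -20.6520; -20.6520 29.7177]
tr(P') = 71.4111


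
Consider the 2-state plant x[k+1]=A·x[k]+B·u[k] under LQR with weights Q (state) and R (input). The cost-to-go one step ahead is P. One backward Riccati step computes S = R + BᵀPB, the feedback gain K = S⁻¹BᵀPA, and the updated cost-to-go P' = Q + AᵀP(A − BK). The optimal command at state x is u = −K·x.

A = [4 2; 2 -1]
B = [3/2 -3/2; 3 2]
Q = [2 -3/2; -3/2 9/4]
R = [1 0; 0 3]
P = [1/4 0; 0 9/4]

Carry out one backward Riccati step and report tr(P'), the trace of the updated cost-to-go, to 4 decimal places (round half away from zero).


BᵀP = [0.3750 6.7500; -0.3750 4.5000]
S = R + BᵀPB = [1 0; 0 3] + [20.8125 12.9375; 12.9375 9.5625] = [21.8125 12.9375; 12.9375 12.5625]
BᵀPA = [15.0000 -6.0000; 7.5000 -5.2500]
K = S⁻¹·BᵀPA = [0.8571 -0.0699; -0.2857 -0.3459]
A−BK = [2.2857 1.5859; 0.0000 -0.0985]
AᵀP(A−BK) = [2.2857 1.1429; 1.1429 1.0145]
P' = Q + AᵀP(A−BK) = [4.2857 -0.3571; -0.3571 3.2645]
tr(P') = 7.5502

7.5502


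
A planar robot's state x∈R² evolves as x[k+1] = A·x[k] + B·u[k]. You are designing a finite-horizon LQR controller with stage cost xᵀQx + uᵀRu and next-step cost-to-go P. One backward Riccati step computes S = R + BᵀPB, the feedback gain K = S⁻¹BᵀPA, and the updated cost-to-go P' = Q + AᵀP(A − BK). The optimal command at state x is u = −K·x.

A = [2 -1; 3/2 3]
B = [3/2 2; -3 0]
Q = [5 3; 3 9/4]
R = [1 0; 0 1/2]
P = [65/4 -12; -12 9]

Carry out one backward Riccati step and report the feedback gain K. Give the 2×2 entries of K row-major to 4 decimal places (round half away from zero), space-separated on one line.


-0.0535 -0.6892 0.5414 -0.3249

BᵀP = [60.3750 -45.0000; 32.5000 -24.0000]
S = R + BᵀPB = [1 0; 0 1/2] + [225.5625 120.7500; 120.7500 65.0000] = [226.5625 120.7500; 120.7500 65.5000]
BᵀPA = [53.2500 -195.3750; 29.0000 -104.5000]
K = S⁻¹·BᵀPA = [-0.0535 -0.6892; 0.5414 -0.3249]
A−BK = [0.9975 0.6836; 1.3395 0.9325]
AᵀP(A−BK) = [0.3990 0.1212; 0.1212 0.6485]
P' = Q + AᵀP(A−BK) = [5.3990 3.1212; 3.1212 2.8985]
tr(P') = 8.2975


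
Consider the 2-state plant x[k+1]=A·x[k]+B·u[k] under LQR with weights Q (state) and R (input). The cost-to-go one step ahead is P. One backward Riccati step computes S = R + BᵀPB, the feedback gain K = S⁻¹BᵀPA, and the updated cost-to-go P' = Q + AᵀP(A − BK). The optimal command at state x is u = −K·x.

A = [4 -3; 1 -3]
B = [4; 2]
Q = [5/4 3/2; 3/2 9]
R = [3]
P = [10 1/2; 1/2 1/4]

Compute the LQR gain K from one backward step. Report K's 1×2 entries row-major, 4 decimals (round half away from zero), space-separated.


BᵀP = [41.0000 2.5000]
S = R + BᵀPB = [3] + [169.0000] = [172.0000]
BᵀPA = [166.5000 -130.5000]
K = S⁻¹·BᵀPA = [0.9680 -0.7587]
A−BK = [0.1279 0.0349; -0.9360 -1.4826]
AᵀP(A−BK) = [3.0741 -1.9230; -1.9230 2.2369]
P' = Q + AᵀP(A−BK) = [4.3241 -0.4230; -0.4230 11.2369]
tr(P') = 15.5610

0.9680 -0.7587


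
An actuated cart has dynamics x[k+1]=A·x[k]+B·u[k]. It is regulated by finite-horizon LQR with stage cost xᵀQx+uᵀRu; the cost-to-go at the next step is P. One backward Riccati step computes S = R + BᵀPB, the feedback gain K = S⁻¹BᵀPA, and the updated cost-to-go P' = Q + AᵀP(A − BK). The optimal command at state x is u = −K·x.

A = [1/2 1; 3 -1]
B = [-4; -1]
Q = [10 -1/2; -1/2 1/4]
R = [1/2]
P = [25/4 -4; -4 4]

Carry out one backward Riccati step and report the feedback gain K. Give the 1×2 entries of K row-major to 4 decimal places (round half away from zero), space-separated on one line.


0.3517 -0.4552

BᵀP = [-21.0000 12.0000]
S = R + BᵀPB = [1/2] + [72.0000] = [72.5000]
BᵀPA = [25.5000 -33.0000]
K = S⁻¹·BᵀPA = [0.3517 -0.4552]
A−BK = [1.9069 -0.8207; 3.3517 -1.4552]
AᵀP(A−BK) = [16.5935 -7.2681; -7.2681 3.2293]
P' = Q + AᵀP(A−BK) = [26.5935 -7.7681; -7.7681 3.4793]
tr(P') = 30.0728


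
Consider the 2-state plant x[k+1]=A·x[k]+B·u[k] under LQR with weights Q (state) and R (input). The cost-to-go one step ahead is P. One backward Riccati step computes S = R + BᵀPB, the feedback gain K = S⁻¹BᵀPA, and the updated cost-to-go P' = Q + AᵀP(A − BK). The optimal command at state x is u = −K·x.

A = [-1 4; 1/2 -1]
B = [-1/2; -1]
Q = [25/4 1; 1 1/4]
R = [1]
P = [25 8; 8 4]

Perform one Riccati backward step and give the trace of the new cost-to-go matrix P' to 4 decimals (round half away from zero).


65.8896

BᵀP = [-20.5000 -8.0000]
S = R + BᵀPB = [1] + [18.2500] = [19.2500]
BᵀPA = [16.5000 -74.0000]
K = S⁻¹·BᵀPA = [0.8571 -3.8442]
A−BK = [-0.5714 2.0779; 1.3571 -4.8442]
AᵀP(A−BK) = [3.8571 -14.5714; -14.5714 55.5325]
P' = Q + AᵀP(A−BK) = [10.1071 -13.5714; -13.5714 55.7825]
tr(P') = 65.8896


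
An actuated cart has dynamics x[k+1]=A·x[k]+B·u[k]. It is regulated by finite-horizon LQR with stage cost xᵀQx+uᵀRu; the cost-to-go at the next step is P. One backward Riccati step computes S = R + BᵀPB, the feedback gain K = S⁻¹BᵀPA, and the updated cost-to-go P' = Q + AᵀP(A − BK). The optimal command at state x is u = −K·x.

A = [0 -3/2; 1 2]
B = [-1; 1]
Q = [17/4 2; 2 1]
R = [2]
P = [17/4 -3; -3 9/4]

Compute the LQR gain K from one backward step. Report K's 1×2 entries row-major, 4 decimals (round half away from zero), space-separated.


0.3621 1.4741

BᵀP = [-7.2500 5.2500]
S = R + BᵀPB = [2] + [12.5000] = [14.5000]
BᵀPA = [5.2500 21.3750]
K = S⁻¹·BᵀPA = [0.3621 1.4741]
A−BK = [0.3621 -0.0259; 0.6379 0.5259]
AᵀP(A−BK) = [0.3491 1.2608; 1.2608 5.0528]
P' = Q + AᵀP(A−BK) = [4.5991 3.2608; 3.2608 6.0528]
tr(P') = 10.6519


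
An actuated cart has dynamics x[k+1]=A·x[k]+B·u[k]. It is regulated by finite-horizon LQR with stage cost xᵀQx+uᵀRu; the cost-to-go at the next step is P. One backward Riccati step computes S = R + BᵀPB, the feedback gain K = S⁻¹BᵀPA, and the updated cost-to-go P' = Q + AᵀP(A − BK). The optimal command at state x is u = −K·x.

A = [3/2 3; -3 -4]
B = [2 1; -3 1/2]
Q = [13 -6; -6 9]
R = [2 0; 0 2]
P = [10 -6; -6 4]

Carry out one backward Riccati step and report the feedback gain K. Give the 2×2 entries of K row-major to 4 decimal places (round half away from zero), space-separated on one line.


0.8503 1.3583 0.0561 0.2406

BᵀP = [38.0000 -24.0000; 7.0000 -4.0000]
S = R + BᵀPB = [2 0; 0 2] + [148.0000 26.0000; 26.0000 5.0000] = [150.0000 26.0000; 26.0000 7.0000]
BᵀPA = [129.0000 210.0000; 22.5000 37.0000]
K = S⁻¹·BᵀPA = [0.8503 1.3583; 0.0561 0.2406]
A−BK = [-0.2567 0.0428; -0.4773 -0.0455]
AᵀP(A−BK) = [1.5521 2.3663; 2.3663 3.8556]
P' = Q + AᵀP(A−BK) = [14.5521 -3.6337; -3.6337 12.8556]
tr(P') = 27.4078


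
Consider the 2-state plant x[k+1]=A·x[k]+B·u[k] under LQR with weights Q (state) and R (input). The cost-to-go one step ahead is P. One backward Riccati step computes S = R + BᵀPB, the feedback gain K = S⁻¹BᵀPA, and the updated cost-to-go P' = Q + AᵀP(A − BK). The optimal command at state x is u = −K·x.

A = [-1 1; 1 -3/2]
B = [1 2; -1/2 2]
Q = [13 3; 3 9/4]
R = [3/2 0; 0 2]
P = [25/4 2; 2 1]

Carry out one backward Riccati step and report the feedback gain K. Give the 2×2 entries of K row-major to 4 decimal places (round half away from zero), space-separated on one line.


-0.3459 0.3985 -0.1241 0.0451

BᵀP = [5.2500 1.5000; 16.5000 6.0000]
S = R + BᵀPB = [3/2 0; 0 2] + [4.5000 13.5000; 13.5000 45.0000] = [6.0000 13.5000; 13.5000 47.0000]
BᵀPA = [-3.7500 3.0000; -10.5000 7.5000]
K = S⁻¹·BᵀPA = [-0.3459 0.3985; -0.1241 0.0451]
A−BK = [-0.4060 0.5113; 1.0752 -1.3910]
AᵀP(A−BK) = [0.6504 -0.7820; -0.7820 0.9662]
P' = Q + AᵀP(A−BK) = [13.6504 2.2180; 2.2180 3.2162]
tr(P') = 16.8665


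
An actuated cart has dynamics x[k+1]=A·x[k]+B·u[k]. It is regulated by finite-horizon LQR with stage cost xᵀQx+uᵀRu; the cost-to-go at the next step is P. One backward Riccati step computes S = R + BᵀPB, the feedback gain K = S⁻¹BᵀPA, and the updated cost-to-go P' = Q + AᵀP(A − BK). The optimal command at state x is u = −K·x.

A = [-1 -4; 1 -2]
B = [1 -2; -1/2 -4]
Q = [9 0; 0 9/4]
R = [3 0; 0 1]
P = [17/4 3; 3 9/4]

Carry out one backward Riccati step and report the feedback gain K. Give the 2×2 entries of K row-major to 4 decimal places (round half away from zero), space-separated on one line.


BᵀP = [2.7500 1.8750; -20.5000 -15.0000]
S = R + BᵀPB = [3 0; 0 1] + [1.8125 -13.0000; -13.0000 101.0000] = [4.8125 -13.0000; -13.0000 102.0000]
BᵀPA = [-0.8750 -14.7500; 5.5000 112.0000]
K = S⁻¹·BᵀPA = [-0.0551 -0.1507; 0.0469 1.0788]
A−BK = [-0.8511 -1.6917; 1.1600 2.2400]
AᵀP(A−BK) = [0.1938 0.4346; 0.4346 1.9480]
P' = Q + AᵀP(A−BK) = [9.1938 0.4346; 0.4346 4.1980]
tr(P') = 13.3918

-0.0551 -0.1507 0.0469 1.0788


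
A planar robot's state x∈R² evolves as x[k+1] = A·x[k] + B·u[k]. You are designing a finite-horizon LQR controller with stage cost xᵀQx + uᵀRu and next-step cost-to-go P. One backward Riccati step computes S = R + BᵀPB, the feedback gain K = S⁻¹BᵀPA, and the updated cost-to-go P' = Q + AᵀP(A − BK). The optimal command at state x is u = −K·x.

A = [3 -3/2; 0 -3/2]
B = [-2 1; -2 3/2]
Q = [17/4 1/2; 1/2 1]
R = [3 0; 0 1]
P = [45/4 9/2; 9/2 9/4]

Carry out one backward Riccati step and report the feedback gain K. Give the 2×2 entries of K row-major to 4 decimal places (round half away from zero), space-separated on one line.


BᵀP = [-31.5000 -13.5000; 18.0000 7.8750]
S = R + BᵀPB = [3 0; 0 1] + [90.0000 -51.7500; -51.7500 29.8125] = [93.0000 -51.7500; -51.7500 30.8125]
BᵀPA = [-94.5000 67.5000; 54.0000 -38.8125]
K = S⁻¹·BᵀPA = [-0.6255 0.3803; 0.7020 -0.6210]
A−BK = [1.0470 -0.1185; -2.3040 0.1920]
AᵀP(A−BK) = [4.2323 -1.4074; -1.4074 0.8556]
P' = Q + AᵀP(A−BK) = [8.4823 -0.9074; -0.9074 1.8556]
tr(P') = 10.3378

-0.6255 0.3803 0.7020 -0.6210


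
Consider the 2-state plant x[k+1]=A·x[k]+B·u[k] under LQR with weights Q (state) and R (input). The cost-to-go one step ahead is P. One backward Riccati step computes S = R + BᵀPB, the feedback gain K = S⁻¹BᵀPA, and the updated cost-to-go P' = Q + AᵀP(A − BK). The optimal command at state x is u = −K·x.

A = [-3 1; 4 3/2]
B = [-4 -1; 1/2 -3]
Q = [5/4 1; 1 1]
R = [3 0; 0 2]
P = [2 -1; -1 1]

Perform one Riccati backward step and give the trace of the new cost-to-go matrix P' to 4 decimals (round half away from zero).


7.7525

BᵀP = [-8.5000 4.5000; 1.0000 -2.0000]
S = R + BᵀPB = [3 0; 0 2] + [36.2500 -5.0000; -5.0000 5.0000] = [39.2500 -5.0000; -5.0000 7.0000]
BᵀPA = [43.5000 -1.7500; -11.0000 -2.0000]
K = S⁻¹·BᵀPA = [0.9990 -0.0891; -0.8579 -0.3493]
A−BK = [0.1381 0.2943; 0.9269 0.4965]
AᵀP(A−BK) = [5.1071 0.5325; 0.5325 0.3954]
P' = Q + AᵀP(A−BK) = [6.3571 1.5325; 1.5325 1.3954]
tr(P') = 7.7525


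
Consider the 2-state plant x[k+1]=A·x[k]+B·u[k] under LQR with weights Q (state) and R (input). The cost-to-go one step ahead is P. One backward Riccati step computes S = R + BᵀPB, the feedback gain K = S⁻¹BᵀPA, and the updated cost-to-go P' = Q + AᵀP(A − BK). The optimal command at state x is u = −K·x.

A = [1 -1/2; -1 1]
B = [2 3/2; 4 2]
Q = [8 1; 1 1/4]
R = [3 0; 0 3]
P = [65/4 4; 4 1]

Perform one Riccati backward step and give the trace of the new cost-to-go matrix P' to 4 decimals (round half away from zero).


8.4781

BᵀP = [48.5000 12.0000; 32.3750 8.0000]
S = R + BᵀPB = [3 0; 0 3] + [145.0000 96.7500; 96.7500 64.5625] = [148.0000 96.7500; 96.7500 67.5625]
BᵀPA = [36.5000 -12.2500; 24.3750 -8.1875]
K = S⁻¹·BᵀPA = [0.1687 -0.0556; 0.1192 -0.0416]
A−BK = [0.4838 -0.3265; -1.9132 1.3055]
AᵀP(A−BK) = [0.1870 -0.0825; -0.0825 0.0411]
P' = Q + AᵀP(A−BK) = [8.1870 0.9175; 0.9175 0.2911]
tr(P') = 8.4781


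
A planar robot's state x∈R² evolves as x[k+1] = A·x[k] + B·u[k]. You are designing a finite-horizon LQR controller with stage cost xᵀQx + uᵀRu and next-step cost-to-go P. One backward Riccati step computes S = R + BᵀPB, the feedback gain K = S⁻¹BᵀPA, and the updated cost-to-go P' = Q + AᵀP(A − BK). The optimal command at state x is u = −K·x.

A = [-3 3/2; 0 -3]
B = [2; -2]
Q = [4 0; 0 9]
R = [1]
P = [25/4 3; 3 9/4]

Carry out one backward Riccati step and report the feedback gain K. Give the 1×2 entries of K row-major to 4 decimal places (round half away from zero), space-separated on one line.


-1.7727 0.4773

BᵀP = [6.5000 1.5000]
S = R + BᵀPB = [1] + [10.0000] = [11.0000]
BᵀPA = [-19.5000 5.2500]
K = S⁻¹·BᵀPA = [-1.7727 0.4773]
A−BK = [0.5455 0.5455; -3.5455 -2.0455]
AᵀP(A−BK) = [21.6818 8.1818; 8.1818 4.8068]
P' = Q + AᵀP(A−BK) = [25.6818 8.1818; 8.1818 13.8068]
tr(P') = 39.4886


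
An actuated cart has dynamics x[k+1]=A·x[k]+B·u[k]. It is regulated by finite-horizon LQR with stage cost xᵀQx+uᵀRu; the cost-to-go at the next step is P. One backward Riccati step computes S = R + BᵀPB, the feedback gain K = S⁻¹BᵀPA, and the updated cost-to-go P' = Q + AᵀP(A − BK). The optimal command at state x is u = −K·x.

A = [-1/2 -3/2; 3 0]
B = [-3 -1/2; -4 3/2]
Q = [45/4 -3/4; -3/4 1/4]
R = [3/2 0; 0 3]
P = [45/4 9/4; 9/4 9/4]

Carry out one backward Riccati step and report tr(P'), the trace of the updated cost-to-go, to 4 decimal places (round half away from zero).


BᵀP = [-42.7500 -15.7500; -2.2500 2.2500]
S = R + BᵀPB = [3/2 0; 0 3] + [191.2500 -2.2500; -2.2500 4.5000] = [192.7500 -2.2500; -2.2500 7.5000]
BᵀPA = [-25.8750 64.1250; 7.8750 3.3750]
K = S⁻¹·BᵀPA = [-0.1224 0.3391; 1.0133 0.5517]
A−BK = [-0.3606 -0.2068; 0.9904 0.5289]
AᵀP(A−BK) = [5.1655 2.7424; 2.7424 1.7040]
P' = Q + AᵀP(A−BK) = [16.4155 1.9924; 1.9924 1.9540]
tr(P') = 18.3695

18.3695


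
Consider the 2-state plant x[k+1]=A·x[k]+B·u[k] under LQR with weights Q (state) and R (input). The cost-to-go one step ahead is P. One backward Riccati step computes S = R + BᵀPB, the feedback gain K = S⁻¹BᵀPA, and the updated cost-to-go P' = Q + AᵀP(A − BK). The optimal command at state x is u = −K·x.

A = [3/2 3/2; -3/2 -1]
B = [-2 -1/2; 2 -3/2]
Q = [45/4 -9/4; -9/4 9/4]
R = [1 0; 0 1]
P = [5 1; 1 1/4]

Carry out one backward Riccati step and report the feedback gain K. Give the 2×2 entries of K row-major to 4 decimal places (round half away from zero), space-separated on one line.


-0.5982 -0.6217 -0.2199 -0.2874

BᵀP = [-8.0000 -1.5000; -4.0000 -0.8750]
S = R + BᵀPB = [1 0; 0 1] + [13.0000 6.2500; 6.2500 3.3125] = [14.0000 6.2500; 6.2500 4.3125]
BᵀPA = [-9.7500 -10.5000; -4.6875 -5.1250]
K = S⁻¹·BᵀPA = [-0.5982 -0.6217; -0.2199 -0.2874]
A−BK = [0.1935 0.1129; -0.6334 -0.1877]
AᵀP(A−BK) = [0.4487 0.4663; 0.4663 0.4993]
P' = Q + AᵀP(A−BK) = [11.6987 -1.7837; -1.7837 2.7493]
tr(P') = 14.4479


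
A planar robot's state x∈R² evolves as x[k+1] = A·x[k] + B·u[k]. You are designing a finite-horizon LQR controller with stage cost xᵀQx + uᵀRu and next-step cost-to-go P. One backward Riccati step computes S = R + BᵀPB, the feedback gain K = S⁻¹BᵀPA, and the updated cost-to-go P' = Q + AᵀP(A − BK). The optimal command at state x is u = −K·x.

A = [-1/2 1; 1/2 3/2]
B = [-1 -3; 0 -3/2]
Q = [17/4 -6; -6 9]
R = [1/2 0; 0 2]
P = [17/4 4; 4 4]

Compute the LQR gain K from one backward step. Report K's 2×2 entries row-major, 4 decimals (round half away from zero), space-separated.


0.0679 -0.2998 -0.0105 -0.4707

BᵀP = [-4.2500 -4.0000; -18.7500 -18.0000]
S = R + BᵀPB = [1/2 0; 0 2] + [4.2500 18.7500; 18.7500 83.2500] = [4.7500 18.7500; 18.7500 85.2500]
BᵀPA = [0.1250 -10.2500; 0.3750 -45.7500]
K = S⁻¹·BᵀPA = [0.0679 -0.2998; -0.0105 -0.4707]
A−BK = [-0.4637 -0.7119; 0.4842 0.7939]
AᵀP(A−BK) = [0.0580 0.0890; 0.0890 0.6417]
P' = Q + AᵀP(A−BK) = [4.3080 -5.9110; -5.9110 9.6417]
tr(P') = 13.9496


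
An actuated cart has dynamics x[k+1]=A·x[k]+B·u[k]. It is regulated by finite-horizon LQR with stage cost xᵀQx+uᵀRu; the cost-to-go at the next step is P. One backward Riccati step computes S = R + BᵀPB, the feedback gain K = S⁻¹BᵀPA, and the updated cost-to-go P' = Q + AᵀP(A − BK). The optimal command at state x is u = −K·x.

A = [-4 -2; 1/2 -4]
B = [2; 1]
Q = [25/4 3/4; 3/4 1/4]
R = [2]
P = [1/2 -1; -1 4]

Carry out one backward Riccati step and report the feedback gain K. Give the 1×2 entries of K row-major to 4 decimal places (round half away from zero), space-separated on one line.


BᵀP = [0.0000 2.0000]
S = R + BᵀPB = [2] + [2.0000] = [4.0000]
BᵀPA = [1.0000 -8.0000]
K = S⁻¹·BᵀPA = [0.2500 -2.0000]
A−BK = [-4.5000 2.0000; 0.2500 -2.0000]
AᵀP(A−BK) = [12.7500 -17.0000; -17.0000 34.0000]
P' = Q + AᵀP(A−BK) = [19.0000 -16.2500; -16.2500 34.2500]
tr(P') = 53.2500

0.2500 -2.0000


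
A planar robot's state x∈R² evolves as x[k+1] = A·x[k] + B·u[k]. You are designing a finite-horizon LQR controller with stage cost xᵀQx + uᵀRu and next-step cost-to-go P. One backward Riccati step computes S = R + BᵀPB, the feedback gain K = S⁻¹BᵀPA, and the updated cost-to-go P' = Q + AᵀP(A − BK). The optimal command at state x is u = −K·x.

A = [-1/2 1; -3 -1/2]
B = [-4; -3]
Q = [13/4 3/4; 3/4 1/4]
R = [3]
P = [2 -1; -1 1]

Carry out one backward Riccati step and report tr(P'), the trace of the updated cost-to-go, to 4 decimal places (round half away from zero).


BᵀP = [-5.0000 1.0000]
S = R + BᵀPB = [3] + [17.0000] = [20.0000]
BᵀPA = [-0.5000 -5.5000]
K = S⁻¹·BᵀPA = [-0.0250 -0.2750]
A−BK = [-0.6000 -0.1000; -3.0750 -1.3250]
AᵀP(A−BK) = [6.4875 3.1125; 3.1125 1.7375]
P' = Q + AᵀP(A−BK) = [9.7375 3.8625; 3.8625 1.9875]
tr(P') = 11.7250

11.7250


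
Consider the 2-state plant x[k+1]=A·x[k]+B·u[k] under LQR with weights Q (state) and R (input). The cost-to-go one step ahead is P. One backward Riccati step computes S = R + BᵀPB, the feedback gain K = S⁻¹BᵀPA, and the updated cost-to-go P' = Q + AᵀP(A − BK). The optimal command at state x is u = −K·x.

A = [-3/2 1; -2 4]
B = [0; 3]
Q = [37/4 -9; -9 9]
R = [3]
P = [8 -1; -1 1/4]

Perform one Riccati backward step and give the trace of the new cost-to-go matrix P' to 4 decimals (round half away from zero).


BᵀP = [-3.0000 0.7500]
S = R + BᵀPB = [3] + [2.2500] = [5.2500]
BᵀPA = [3.0000 0.0000]
K = S⁻¹·BᵀPA = [0.5714 0.0000]
A−BK = [-1.5000 1.0000; -3.7143 4.0000]
AᵀP(A−BK) = [11.2857 -6.0000; -6.0000 4.0000]
P' = Q + AᵀP(A−BK) = [20.5357 -15.0000; -15.0000 13.0000]
tr(P') = 33.5357

33.5357


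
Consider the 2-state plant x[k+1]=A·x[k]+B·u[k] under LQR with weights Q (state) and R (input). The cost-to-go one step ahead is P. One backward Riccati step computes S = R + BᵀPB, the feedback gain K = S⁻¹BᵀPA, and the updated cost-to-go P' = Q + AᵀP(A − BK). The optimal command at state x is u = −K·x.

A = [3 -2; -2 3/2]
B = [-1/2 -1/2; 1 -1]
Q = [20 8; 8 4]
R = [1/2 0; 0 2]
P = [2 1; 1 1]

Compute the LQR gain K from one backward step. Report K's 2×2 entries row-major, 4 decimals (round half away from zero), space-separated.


-1.4118 1.0000 -0.8235 0.5000

BᵀP = [0.0000 0.5000; -2.0000 -1.5000]
S = R + BᵀPB = [1/2 0; 0 2] + [0.5000 -0.5000; -0.5000 2.5000] = [1.0000 -0.5000; -0.5000 4.5000]
BᵀPA = [-1.0000 0.7500; -3.0000 1.7500]
K = S⁻¹·BᵀPA = [-1.4118 1.0000; -0.8235 0.5000]
A−BK = [1.8824 -1.2500; -1.4118 1.0000]
AᵀP(A−BK) = [6.1176 -4.0000; -4.0000 2.6250]
P' = Q + AᵀP(A−BK) = [26.1176 4.0000; 4.0000 6.6250]
tr(P') = 32.7426


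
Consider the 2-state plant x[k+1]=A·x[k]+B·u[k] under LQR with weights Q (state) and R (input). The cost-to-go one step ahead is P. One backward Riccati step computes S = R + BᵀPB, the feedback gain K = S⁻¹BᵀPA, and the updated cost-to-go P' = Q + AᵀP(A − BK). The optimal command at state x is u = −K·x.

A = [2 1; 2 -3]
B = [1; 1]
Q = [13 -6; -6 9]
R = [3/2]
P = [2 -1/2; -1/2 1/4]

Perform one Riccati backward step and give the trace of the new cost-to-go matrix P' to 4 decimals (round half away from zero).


30.1364

BᵀP = [1.5000 -0.2500]
S = R + BᵀPB = [3/2] + [1.2500] = [2.7500]
BᵀPA = [2.5000 2.2500]
K = S⁻¹·BᵀPA = [0.9091 0.8182]
A−BK = [1.0909 0.1818; 1.0909 -3.8182]
AᵀP(A−BK) = [2.7273 2.4545; 2.4545 5.4091]
P' = Q + AᵀP(A−BK) = [15.7273 -3.5455; -3.5455 14.4091]
tr(P') = 30.1364


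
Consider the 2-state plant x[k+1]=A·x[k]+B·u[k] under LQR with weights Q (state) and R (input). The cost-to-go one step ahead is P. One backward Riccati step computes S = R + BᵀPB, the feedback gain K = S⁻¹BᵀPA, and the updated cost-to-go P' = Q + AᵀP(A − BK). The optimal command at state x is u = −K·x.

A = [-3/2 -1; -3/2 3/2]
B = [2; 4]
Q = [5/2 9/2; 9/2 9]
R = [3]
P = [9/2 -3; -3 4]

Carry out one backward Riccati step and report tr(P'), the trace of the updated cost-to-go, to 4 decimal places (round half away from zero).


27.8885

BᵀP = [-3.0000 10.0000]
S = R + BᵀPB = [3] + [34.0000] = [37.0000]
BᵀPA = [-10.5000 18.0000]
K = S⁻¹·BᵀPA = [-0.2838 0.4865]
A−BK = [-0.9324 -1.9730; -0.3649 -0.4459]
AᵀP(A−BK) = [2.6453 5.1081; 5.1081 13.7432]
P' = Q + AᵀP(A−BK) = [5.1453 9.6081; 9.6081 22.7432]
tr(P') = 27.8885


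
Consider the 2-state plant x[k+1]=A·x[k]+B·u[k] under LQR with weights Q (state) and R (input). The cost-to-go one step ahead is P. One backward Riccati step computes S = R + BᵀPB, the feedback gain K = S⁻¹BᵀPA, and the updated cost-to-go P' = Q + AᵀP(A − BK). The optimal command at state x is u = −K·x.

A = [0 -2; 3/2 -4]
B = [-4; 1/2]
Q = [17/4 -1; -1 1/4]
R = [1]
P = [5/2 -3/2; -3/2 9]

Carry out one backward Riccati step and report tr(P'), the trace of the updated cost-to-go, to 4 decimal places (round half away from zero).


141.1802

BᵀP = [-10.7500 10.5000]
S = R + BᵀPB = [1] + [48.2500] = [49.2500]
BᵀPA = [15.7500 -20.5000]
K = S⁻¹·BᵀPA = [0.3198 -0.4162]
A−BK = [1.2792 -3.6650; 1.3401 -3.7919]
AᵀP(A−BK) = [15.2132 -42.9442; -42.9442 121.4670]
P' = Q + AᵀP(A−BK) = [19.4632 -43.9442; -43.9442 121.7170]
tr(P') = 141.1802


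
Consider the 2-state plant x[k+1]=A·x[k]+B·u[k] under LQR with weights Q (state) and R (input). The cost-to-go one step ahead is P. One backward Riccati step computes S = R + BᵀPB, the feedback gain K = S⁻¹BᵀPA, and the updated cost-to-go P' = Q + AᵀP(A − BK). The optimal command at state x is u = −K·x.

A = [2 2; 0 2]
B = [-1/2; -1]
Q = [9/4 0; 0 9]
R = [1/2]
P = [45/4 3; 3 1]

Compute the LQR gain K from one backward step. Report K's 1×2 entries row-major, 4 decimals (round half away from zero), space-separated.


BᵀP = [-8.6250 -2.5000]
S = R + BᵀPB = [1/2] + [6.8125] = [7.3125]
BᵀPA = [-17.2500 -22.2500]
K = S⁻¹·BᵀPA = [-2.3590 -3.0427]
A−BK = [0.8205 0.4786; -2.3590 -1.0427]
AᵀP(A−BK) = [4.3077 4.5128; 4.5128 5.2991]
P' = Q + AᵀP(A−BK) = [6.5577 4.5128; 4.5128 14.2991]
tr(P') = 20.8568

-2.3590 -3.0427
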